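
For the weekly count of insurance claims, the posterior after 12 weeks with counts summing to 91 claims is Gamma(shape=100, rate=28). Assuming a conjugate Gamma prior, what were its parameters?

Gamma(shape=9, rate=16)

Gamma–Poisson conjugacy: posterior shape = α + Σxᵢ, posterior rate = β + n.
So α = 100 − 91 = 9 and β = 28 − 12 = 16.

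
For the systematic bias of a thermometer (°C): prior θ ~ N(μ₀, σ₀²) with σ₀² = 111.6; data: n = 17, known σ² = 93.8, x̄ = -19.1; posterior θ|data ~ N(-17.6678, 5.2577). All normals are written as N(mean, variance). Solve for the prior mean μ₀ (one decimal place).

With known observation variance, the Normal–Normal posterior has precision τ_n = τ₀ + n/σ² and mean μ_n = (τ₀μ₀ + (n/σ²)x̄)/τ_n.
Here τ₀ = 1/111.6 = 0.008961 and τ_data = 17/93.8 = 0.181237, so τ_n = 0.190198.
Rearranging for μ₀: μ₀ = (μ_n·τ_n − τ_data·x̄)/τ₀ = (-17.6678·0.190198 − 0.181237·-19.1) / 0.008961 = 0.101246/0.008961 ≈ 11.3.

μ₀ = 11.3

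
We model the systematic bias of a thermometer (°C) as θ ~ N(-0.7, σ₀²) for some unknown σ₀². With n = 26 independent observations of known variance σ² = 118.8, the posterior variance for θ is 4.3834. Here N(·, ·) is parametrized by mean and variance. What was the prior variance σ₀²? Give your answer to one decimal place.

Posterior precision equals prior precision plus data precision: 1/σ_n² = 1/σ₀² + n/σ².
So 1/σ₀² = 1/4.3834 − 26/118.8 = 0.228133 − 0.218855 = 0.009278.
Hence σ₀² = 1/0.009278 ≈ 107.8.

σ₀² = 107.8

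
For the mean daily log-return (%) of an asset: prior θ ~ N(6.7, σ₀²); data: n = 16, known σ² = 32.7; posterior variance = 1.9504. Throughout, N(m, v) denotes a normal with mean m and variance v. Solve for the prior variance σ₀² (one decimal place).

σ₀² = 42.7

Posterior precision equals prior precision plus data precision: 1/σ_n² = 1/σ₀² + n/σ².
So 1/σ₀² = 1/1.9504 − 16/32.7 = 0.512715 − 0.489297 = 0.023418.
Hence σ₀² = 1/0.023418 ≈ 42.7.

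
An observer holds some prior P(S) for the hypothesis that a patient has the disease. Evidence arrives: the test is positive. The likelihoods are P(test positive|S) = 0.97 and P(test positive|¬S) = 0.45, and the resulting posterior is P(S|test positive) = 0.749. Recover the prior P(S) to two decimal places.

Bayes' rule in odds form gives O(S|E) = O(S)·[P(E|S)/P(E|¬S)], hence O(S) = O(S|E)/LR.
Posterior odds = 0.749/(1−0.749) = 2.9841. LR = 0.97/0.45 = 2.1556.
Prior odds = 2.9841/2.1556 = 1.3843, so P(S) = 1.3843/(1+1.3843) ≈ 0.58.

P(S) = 0.58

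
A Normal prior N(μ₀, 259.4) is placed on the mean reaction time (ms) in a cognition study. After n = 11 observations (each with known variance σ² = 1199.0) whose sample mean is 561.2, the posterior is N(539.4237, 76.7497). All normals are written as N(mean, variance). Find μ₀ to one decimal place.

With known observation variance, the Normal–Normal posterior has precision τ_n = τ₀ + n/σ² and mean μ_n = (τ₀μ₀ + (n/σ²)x̄)/τ_n.
Here τ₀ = 1/259.4 = 0.003855 and τ_data = 11/1199.0 = 0.009174, so τ_n = 0.013029.
Rearranging for μ₀: μ₀ = (μ_n·τ_n − τ_data·x̄)/τ₀ = (539.4237·0.013029 − 0.009174·561.2) / 0.003855 = 1.879703/0.003855 ≈ 487.6.

μ₀ = 487.6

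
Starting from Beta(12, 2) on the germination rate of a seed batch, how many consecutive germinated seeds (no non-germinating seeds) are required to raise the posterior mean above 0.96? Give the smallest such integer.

After k germinated seeds and 0 non-germinating seeds the posterior is Beta(12+k, 2), with mean (12+k)/(12+2+k).
Set (12+k)/(14+k) > 0.96 and solve: k > (0.96·14 − 12)/(1 − 0.96) = 36.000.
The smallest integer exceeding 36.000 is 37, and checking k=37: (49)/(51) = 0.9608 > 0.96.

k = 37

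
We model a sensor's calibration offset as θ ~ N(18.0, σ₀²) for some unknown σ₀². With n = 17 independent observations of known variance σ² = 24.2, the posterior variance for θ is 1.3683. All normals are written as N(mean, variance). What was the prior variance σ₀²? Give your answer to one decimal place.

σ₀² = 35.3

For the Normal–Normal model with known σ², precisions add: τ_n = τ₀ + n/σ².
So 1/σ₀² = 1/1.3683 − 17/24.2 = 0.730834 − 0.702479 = 0.028355.
Hence σ₀² = 1/0.028355 ≈ 35.3.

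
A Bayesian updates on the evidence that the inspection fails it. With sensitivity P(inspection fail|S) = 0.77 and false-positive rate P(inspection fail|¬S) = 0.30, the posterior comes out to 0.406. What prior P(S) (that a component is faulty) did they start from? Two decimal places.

P(S) = 0.21

In odds form, posterior odds = prior odds × likelihood ratio, so prior odds = posterior odds ÷ LR.
Posterior odds = 0.406/(1−0.406) = 0.6835. LR = 0.77/0.30 = 2.5667.
Prior odds = 0.6835/2.5667 = 0.2663, so P(S) = 0.2663/(1+0.2663) ≈ 0.21.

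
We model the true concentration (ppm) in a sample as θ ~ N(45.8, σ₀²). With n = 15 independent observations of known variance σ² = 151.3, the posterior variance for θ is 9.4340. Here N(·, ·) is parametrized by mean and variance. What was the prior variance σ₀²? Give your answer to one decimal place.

σ₀² = 145.8

For the Normal–Normal model with known σ², precisions add: τ_n = τ₀ + n/σ².
So 1/σ₀² = 1/9.4340 − 15/151.3 = 0.106000 − 0.099141 = 0.006859.
Hence σ₀² = 1/0.006859 ≈ 145.8.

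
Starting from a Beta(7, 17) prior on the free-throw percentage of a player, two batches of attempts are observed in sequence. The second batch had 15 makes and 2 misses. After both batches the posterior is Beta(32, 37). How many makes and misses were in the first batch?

10 makes and 18 misses

Sequential conjugate updates are equivalent to a single update on the pooled data, so total successes = posterior α − prior α and total failures = posterior β − prior β.
Total across both batches: 32−7=25 makes, 37−17=20 misses.
Subtract the second batch: 25−15=10 makes and 20−2=18 misses.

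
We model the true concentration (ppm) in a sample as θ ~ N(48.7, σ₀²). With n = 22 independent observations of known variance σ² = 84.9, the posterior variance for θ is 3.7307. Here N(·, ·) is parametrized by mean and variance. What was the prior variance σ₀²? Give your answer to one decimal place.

σ₀² = 112.1

For the Normal–Normal model with known σ², precisions add: τ_n = τ₀ + n/σ².
So 1/σ₀² = 1/3.7307 − 22/84.9 = 0.268046 − 0.259128 = 0.008918.
Hence σ₀² = 1/0.008918 ≈ 112.1.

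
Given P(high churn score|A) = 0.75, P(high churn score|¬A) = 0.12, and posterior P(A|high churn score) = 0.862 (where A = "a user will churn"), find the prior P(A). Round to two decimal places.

P(A) = 0.50

Bayes' rule in odds form gives O(A|E) = O(A)·[P(E|A)/P(E|¬A)], hence O(A) = O(A|E)/LR.
Posterior odds = 0.862/(1−0.862) = 6.2464. LR = 0.75/0.12 = 6.2500.
Prior odds = 6.2464/6.2500 = 0.9994, so P(A) = 0.9994/(1+0.9994) ≈ 0.50.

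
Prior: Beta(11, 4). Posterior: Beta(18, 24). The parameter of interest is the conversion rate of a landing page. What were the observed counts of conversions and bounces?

A Beta(a, b) prior with s successes and f failures in binomial data gives a Beta(a+s, b+f) posterior.
So s = 18 − 11 = 7 and f = 24 − 4 = 20.

7 conversions and 20 bounces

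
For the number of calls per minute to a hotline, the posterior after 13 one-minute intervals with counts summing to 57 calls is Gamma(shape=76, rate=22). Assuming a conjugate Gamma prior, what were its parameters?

A Gamma(α, β) prior (rate parametrization) on a Poisson rate with n observations summing to S gives posterior Gamma(α+S, β+n).
So α = 76 − 57 = 19 and β = 22 − 13 = 9.

Gamma(shape=19, rate=9)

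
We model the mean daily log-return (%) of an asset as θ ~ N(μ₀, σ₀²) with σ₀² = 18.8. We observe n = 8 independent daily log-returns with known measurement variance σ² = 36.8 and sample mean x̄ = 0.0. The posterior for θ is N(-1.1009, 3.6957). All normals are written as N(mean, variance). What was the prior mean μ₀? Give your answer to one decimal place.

With known observation variance, the Normal–Normal posterior has precision τ_n = τ₀ + n/σ² and mean μ_n = (τ₀μ₀ + (n/σ²)x̄)/τ_n.
Here τ₀ = 1/18.8 = 0.053191 and τ_data = 8/36.8 = 0.217391, so τ_n = 0.270582.
Rearranging for μ₀: μ₀ = (μ_n·τ_n − τ_data·x̄)/τ₀ = (-1.1009·0.270582 − 0.217391·0.0) / 0.053191 = -0.297884/0.053191 ≈ -5.6.

μ₀ = -5.6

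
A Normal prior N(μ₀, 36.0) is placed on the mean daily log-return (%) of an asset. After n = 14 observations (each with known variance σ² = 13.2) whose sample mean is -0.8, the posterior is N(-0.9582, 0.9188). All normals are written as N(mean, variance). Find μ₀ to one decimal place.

μ₀ = -7.0

The posterior mean is a precision-weighted average: μ_n = (τ₀μ₀ + τ_data·x̄)/(τ₀+τ_data), with τ₀=1/σ₀² and τ_data=n/σ².
Here τ₀ = 1/36.0 = 0.027778 and τ_data = 14/13.2 = 1.060606, so τ_n = 1.088384.
Rearranging for μ₀: μ₀ = (μ_n·τ_n − τ_data·x̄)/τ₀ = (-0.9582·1.088384 − 1.060606·-0.8) / 0.027778 = -0.194405/0.027778 ≈ -7.0.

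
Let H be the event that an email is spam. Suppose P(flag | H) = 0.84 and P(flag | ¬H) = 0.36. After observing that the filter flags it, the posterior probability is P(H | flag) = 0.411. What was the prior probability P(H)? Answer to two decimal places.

Bayes' rule in odds form gives O(H|E) = O(H)·[P(E|H)/P(E|¬H)], hence O(H) = O(H|E)/LR.
Posterior odds = 0.411/(1−0.411) = 0.6978. LR = 0.84/0.36 = 2.3333.
Prior odds = 0.6978/2.3333 = 0.2991, so P(H) = 0.2991/(1+0.2991) ≈ 0.23.

P(H) = 0.23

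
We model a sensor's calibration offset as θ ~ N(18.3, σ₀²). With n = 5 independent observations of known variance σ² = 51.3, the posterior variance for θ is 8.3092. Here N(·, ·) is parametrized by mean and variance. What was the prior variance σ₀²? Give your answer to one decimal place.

Posterior precision equals prior precision plus data precision: 1/σ_n² = 1/σ₀² + n/σ².
So 1/σ₀² = 1/8.3092 − 5/51.3 = 0.120349 − 0.097466 = 0.022883.
Hence σ₀² = 1/0.022883 ≈ 43.7.

σ₀² = 43.7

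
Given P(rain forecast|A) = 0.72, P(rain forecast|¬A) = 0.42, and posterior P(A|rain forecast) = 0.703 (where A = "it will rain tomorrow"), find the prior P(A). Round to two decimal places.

In odds form, posterior odds = prior odds × likelihood ratio, so prior odds = posterior odds ÷ LR.
Posterior odds = 0.703/(1−0.703) = 2.3670. LR = 0.72/0.42 = 1.7143.
Prior odds = 2.3670/1.7143 = 1.3807, so P(A) = 1.3807/(1+1.3807) ≈ 0.58.

P(A) = 0.58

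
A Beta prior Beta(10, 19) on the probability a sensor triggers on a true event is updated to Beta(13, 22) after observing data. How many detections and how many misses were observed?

Beta is conjugate to the binomial likelihood: posterior = Beta(a+s, b+f).
Match parameters: s=13−10=3, f=22−19=3.

3 detections and 3 misses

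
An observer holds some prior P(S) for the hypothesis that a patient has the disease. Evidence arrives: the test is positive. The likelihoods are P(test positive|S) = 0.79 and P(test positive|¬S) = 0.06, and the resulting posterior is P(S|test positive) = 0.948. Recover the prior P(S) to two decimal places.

P(S) = 0.58

In odds form, posterior odds = prior odds × likelihood ratio, so prior odds = posterior odds ÷ LR.
Posterior odds = 0.948/(1−0.948) = 18.2308. LR = 0.79/0.06 = 13.1667.
Prior odds = 18.2308/13.1667 = 1.3846, so P(S) = 1.3846/(1+1.3846) ≈ 0.58.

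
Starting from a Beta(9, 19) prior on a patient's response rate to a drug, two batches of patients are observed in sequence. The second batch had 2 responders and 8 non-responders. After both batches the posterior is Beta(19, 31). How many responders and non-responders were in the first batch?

8 responders and 4 non-responders

Sequential conjugate updates are equivalent to a single update on the pooled data, so total successes = posterior α − prior α and total failures = posterior β − prior β.
Total across both batches: 19−9=10 responders, 31−19=12 non-responders.
Subtract the second batch: 10−2=8 responders and 12−8=4 non-responders.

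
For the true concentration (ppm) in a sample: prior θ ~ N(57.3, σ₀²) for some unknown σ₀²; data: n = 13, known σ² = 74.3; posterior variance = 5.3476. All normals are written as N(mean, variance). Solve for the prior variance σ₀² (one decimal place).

σ₀² = 83.1

For the Normal–Normal model with known σ², precisions add: τ_n = τ₀ + n/σ².
So 1/σ₀² = 1/5.3476 − 13/74.3 = 0.187000 − 0.174966 = 0.012034.
Hence σ₀² = 1/0.012034 ≈ 83.1.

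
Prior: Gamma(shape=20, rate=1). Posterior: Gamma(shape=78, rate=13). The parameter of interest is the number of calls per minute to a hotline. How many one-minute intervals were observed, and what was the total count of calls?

A Gamma(α, β) prior (rate parametrization) on a Poisson rate with n observations summing to S gives posterior Gamma(α+S, β+n).
Matching: Σxᵢ = 78 − 20 = 58 and n = 13 − 1 = 12.

n = 12 one-minute intervals with total 58 calls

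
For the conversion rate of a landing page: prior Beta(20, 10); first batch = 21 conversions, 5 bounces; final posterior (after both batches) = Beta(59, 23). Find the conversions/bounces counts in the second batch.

Because Beta–binomial updating is additive in the counts, the combined data contributed (α_post−α_prior, β_post−β_prior) successes and failures.
Total across both batches: 59−20=39 conversions, 23−10=13 bounces.
Subtract the first batch: 39−21=18 conversions and 13−5=8 bounces.

18 conversions and 8 bounces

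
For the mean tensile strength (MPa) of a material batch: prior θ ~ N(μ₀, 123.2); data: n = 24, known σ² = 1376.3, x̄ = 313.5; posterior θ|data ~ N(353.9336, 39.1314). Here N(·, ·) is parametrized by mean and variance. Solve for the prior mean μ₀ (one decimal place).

The posterior mean is a precision-weighted average: μ_n = (τ₀μ₀ + τ_data·x̄)/(τ₀+τ_data), with τ₀=1/σ₀² and τ_data=n/σ².
Here τ₀ = 1/123.2 = 0.008117 and τ_data = 24/1376.3 = 0.017438, so τ_n = 0.025555.
Rearranging for μ₀: μ₀ = (μ_n·τ_n − τ_data·x̄)/τ₀ = (353.9336·0.025555 − 0.017438·313.5) / 0.008117 = 3.577960/0.008117 ≈ 440.8.

μ₀ = 440.8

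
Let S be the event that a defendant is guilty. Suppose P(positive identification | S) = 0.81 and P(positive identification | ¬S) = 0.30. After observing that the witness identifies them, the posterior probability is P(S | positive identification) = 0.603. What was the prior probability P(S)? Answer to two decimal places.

In odds form, posterior odds = prior odds × likelihood ratio, so prior odds = posterior odds ÷ LR.
Posterior odds = 0.603/(1−0.603) = 1.5189. LR = 0.81/0.30 = 2.7000.
Prior odds = 1.5189/2.7000 = 0.5626, so P(S) = 0.5626/(1+0.5626) ≈ 0.36.

P(S) = 0.36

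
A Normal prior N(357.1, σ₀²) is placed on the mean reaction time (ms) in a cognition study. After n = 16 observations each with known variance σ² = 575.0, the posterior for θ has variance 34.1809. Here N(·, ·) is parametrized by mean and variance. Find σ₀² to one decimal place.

For the Normal–Normal model with known σ², precisions add: τ_n = τ₀ + n/σ².
So 1/σ₀² = 1/34.1809 − 16/575.0 = 0.029256 − 0.027826 = 0.001430.
Hence σ₀² = 1/0.001430 ≈ 699.3.

σ₀² = 699.3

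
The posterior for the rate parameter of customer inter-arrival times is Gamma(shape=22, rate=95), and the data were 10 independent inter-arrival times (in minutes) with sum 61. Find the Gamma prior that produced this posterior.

Gamma(shape=12, rate=34)

For an exponential likelihood with a Gamma(α, β) prior on the rate, n observations with total T give posterior Gamma(α+n, β+T).
So α = 22 − 10 = 12 and β = 95 − 61 = 34.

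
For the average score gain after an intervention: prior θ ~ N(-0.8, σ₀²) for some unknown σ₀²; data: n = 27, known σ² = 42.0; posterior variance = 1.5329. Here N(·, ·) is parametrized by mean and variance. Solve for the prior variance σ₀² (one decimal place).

σ₀² = 105.3

For the Normal–Normal model with known σ², precisions add: τ_n = τ₀ + n/σ².
So 1/σ₀² = 1/1.5329 − 27/42.0 = 0.652358 − 0.642857 = 0.009501.
Hence σ₀² = 1/0.009501 ≈ 105.3.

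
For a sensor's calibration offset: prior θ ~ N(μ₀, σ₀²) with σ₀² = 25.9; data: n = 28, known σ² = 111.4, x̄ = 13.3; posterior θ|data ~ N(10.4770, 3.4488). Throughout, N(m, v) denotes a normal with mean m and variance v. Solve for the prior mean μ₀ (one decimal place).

With known observation variance, the Normal–Normal posterior has precision τ_n = τ₀ + n/σ² and mean μ_n = (τ₀μ₀ + (n/σ²)x̄)/τ_n.
Here τ₀ = 1/25.9 = 0.038610 and τ_data = 28/111.4 = 0.251346, so τ_n = 0.289956.
Rearranging for μ₀: μ₀ = (μ_n·τ_n − τ_data·x̄)/τ₀ = (10.4770·0.289956 − 0.251346·13.3) / 0.038610 = -0.305033/0.038610 ≈ -7.9.

μ₀ = -7.9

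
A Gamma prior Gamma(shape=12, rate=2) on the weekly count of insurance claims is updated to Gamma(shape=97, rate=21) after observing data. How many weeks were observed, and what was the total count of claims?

A Gamma(α, β) prior (rate parametrization) on a Poisson rate with n observations summing to S gives posterior Gamma(α+S, β+n).
Matching: Σxᵢ = 97 − 12 = 85 and n = 21 − 2 = 19.

n = 19 weeks with total 85 claims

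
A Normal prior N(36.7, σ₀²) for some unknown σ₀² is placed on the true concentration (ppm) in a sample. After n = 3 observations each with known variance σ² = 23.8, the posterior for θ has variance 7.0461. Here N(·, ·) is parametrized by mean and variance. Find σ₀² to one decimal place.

For the Normal–Normal model with known σ², precisions add: τ_n = τ₀ + n/σ².
So 1/σ₀² = 1/7.0461 − 3/23.8 = 0.141922 − 0.126050 = 0.015872.
Hence σ₀² = 1/0.015872 ≈ 63.0.

σ₀² = 63.0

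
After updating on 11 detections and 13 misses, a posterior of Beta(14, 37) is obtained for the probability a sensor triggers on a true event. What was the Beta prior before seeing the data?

A Beta(a, b) prior with s successes and f failures in binomial data gives a Beta(a+s, b+f) posterior.
So a = 14 − 11 = 3 and b = 37 − 13 = 24.

Beta(3, 24)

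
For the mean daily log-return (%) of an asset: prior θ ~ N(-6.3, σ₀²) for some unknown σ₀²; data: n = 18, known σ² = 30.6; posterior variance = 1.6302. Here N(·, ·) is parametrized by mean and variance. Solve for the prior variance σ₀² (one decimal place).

Posterior precision equals prior precision plus data precision: 1/σ_n² = 1/σ₀² + n/σ².
So 1/σ₀² = 1/1.6302 − 18/30.6 = 0.613422 − 0.588235 = 0.025187.
Hence σ₀² = 1/0.025187 ≈ 39.7.

σ₀² = 39.7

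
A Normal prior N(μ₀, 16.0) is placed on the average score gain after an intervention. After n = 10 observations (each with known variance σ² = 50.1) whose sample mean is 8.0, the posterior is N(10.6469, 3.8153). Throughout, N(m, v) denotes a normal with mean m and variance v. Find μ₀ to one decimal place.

With known observation variance, the Normal–Normal posterior has precision τ_n = τ₀ + n/σ² and mean μ_n = (τ₀μ₀ + (n/σ²)x̄)/τ_n.
Here τ₀ = 1/16.0 = 0.062500 and τ_data = 10/50.1 = 0.199601, so τ_n = 0.262101.
Rearranging for μ₀: μ₀ = (μ_n·τ_n − τ_data·x̄)/τ₀ = (10.6469·0.262101 − 0.199601·8.0) / 0.062500 = 1.193755/0.062500 ≈ 19.1.

μ₀ = 19.1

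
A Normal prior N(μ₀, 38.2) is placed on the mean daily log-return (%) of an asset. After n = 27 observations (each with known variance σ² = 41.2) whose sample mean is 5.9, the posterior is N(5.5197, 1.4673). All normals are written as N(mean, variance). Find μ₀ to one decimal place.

μ₀ = -4.0

With known observation variance, the Normal–Normal posterior has precision τ_n = τ₀ + n/σ² and mean μ_n = (τ₀μ₀ + (n/σ²)x̄)/τ_n.
Here τ₀ = 1/38.2 = 0.026178 and τ_data = 27/41.2 = 0.655340, so τ_n = 0.681518.
Rearranging for μ₀: μ₀ = (μ_n·τ_n − τ_data·x̄)/τ₀ = (5.5197·0.681518 − 0.655340·5.9) / 0.026178 = -0.104731/0.026178 ≈ -4.0.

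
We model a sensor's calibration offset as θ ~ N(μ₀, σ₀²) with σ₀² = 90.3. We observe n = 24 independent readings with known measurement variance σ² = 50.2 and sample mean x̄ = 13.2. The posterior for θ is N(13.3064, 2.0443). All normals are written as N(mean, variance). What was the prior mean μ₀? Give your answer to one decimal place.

The posterior mean is a precision-weighted average: μ_n = (τ₀μ₀ + τ_data·x̄)/(τ₀+τ_data), with τ₀=1/σ₀² and τ_data=n/σ².
Here τ₀ = 1/90.3 = 0.011074 and τ_data = 24/50.2 = 0.478088, so τ_n = 0.489162.
Rearranging for μ₀: μ₀ = (μ_n·τ_n − τ_data·x̄)/τ₀ = (13.3064·0.489162 − 0.478088·13.2) / 0.011074 = 0.198224/0.011074 ≈ 17.9.

μ₀ = 17.9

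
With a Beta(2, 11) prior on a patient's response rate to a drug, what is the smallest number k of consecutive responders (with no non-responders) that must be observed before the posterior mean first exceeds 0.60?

After k responders and 0 non-responders the posterior is Beta(2+k, 11), with mean (2+k)/(2+11+k).
Set (2+k)/(13+k) > 0.60 and solve: k > (0.60·13 − 2)/(1 − 0.60) = 14.500.
The smallest integer exceeding 14.500 is 15.

k = 15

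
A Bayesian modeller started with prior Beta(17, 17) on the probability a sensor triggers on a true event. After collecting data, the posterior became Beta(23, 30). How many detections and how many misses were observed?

A Beta(α, β) prior with s successes and f failures in binomial data gives a Beta(α+s, β+f) posterior.
So s = 23 − 17 = 6 and f = 30 − 17 = 13.

6 detections and 13 misses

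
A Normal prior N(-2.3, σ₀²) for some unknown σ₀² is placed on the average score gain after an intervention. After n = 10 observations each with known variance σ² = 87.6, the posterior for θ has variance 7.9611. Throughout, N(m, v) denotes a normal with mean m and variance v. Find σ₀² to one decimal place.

σ₀² = 87.3

For the Normal–Normal model with known σ², precisions add: τ_n = τ₀ + n/σ².
So 1/σ₀² = 1/7.9611 − 10/87.6 = 0.125611 − 0.114155 = 0.011456.
Hence σ₀² = 1/0.011456 ≈ 87.3.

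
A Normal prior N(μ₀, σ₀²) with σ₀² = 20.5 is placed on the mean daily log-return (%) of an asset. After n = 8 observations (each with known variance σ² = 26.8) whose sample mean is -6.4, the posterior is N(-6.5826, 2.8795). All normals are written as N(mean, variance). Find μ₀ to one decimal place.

With known observation variance, the Normal–Normal posterior has precision τ_n = τ₀ + n/σ² and mean μ_n = (τ₀μ₀ + (n/σ²)x̄)/τ_n.
Here τ₀ = 1/20.5 = 0.048780 and τ_data = 8/26.8 = 0.298507, so τ_n = 0.347287.
Rearranging for μ₀: μ₀ = (μ_n·τ_n − τ_data·x̄)/τ₀ = (-6.5826·0.347287 − 0.298507·-6.4) / 0.048780 = -0.375607/0.048780 ≈ -7.7.

μ₀ = -7.7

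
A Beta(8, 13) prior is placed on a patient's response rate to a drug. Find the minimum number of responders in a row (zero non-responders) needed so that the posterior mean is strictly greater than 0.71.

After k responders and 0 non-responders the posterior is Beta(8+k, 13), with mean (8+k)/(8+13+k).
Set (8+k)/(21+k) > 0.71 and solve: k > (0.71·21 − 8)/(1 − 0.71) = 23.828.
The smallest integer exceeding 23.828 is 24, and checking k=24: (32)/(45) = 0.7111 > 0.71.

k = 24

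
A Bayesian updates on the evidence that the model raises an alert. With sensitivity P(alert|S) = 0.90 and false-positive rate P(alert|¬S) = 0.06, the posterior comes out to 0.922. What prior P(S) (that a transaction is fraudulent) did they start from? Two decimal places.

P(S) = 0.44

In odds form, posterior odds = prior odds × likelihood ratio, so prior odds = posterior odds ÷ LR.
Posterior odds = 0.922/(1−0.922) = 11.8205. LR = 0.90/0.06 = 15.0000.
Prior odds = 11.8205/15.0000 = 0.7880, so P(S) = 0.7880/(1+0.7880) ≈ 0.44.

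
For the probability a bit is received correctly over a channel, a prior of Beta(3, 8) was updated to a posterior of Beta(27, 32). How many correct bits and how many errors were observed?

Under Beta–binomial conjugacy the posterior parameters are (a+s, b+f).
Match parameters: s=27−3=24, f=32−8=24.

24 correct bits and 24 errors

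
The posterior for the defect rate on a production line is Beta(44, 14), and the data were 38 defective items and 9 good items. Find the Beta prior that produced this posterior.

Beta(6, 5)

Beta is conjugate to the binomial likelihood: posterior = Beta(a+s, b+f).
So a = 44 − 38 = 6 and b = 14 − 9 = 5.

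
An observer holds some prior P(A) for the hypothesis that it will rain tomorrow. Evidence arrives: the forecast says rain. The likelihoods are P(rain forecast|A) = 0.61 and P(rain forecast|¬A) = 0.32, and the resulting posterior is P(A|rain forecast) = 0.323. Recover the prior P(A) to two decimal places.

P(A) = 0.20

Bayes' rule in odds form gives O(A|E) = O(A)·[P(E|A)/P(E|¬A)], hence O(A) = O(A|E)/LR.
Posterior odds = 0.323/(1−0.323) = 0.4771. LR = 0.61/0.32 = 1.9062.
Prior odds = 0.4771/1.9062 = 0.2503, so P(A) = 0.2503/(1+0.2503) ≈ 0.20.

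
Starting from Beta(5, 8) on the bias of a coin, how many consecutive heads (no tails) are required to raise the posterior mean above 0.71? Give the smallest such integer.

k = 15

After k heads and 0 tails the posterior is Beta(5+k, 8), with mean (5+k)/(5+8+k).
Set (5+k)/(13+k) > 0.71 and solve: k > (0.71·13 − 5)/(1 − 0.71) = 14.586.
The smallest integer exceeding 14.586 is 15, and checking k=15: (20)/(28) = 0.7143 > 0.71.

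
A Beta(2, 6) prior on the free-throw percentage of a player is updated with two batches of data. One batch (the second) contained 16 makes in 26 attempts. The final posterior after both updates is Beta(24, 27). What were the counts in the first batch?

Sequential conjugate updates are equivalent to a single update on the pooled data, so total successes = posterior α − prior α and total failures = posterior β − prior β.
Total across both batches: 24−2=22 makes, 27−6=21 misses.
Subtract the second batch: 22−16=6 makes and 21−10=11 misses.

6 makes and 11 misses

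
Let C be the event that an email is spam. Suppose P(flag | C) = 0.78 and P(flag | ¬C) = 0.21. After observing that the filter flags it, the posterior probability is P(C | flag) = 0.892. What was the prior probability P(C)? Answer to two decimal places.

P(C) = 0.69

Bayes' rule in odds form gives O(C|E) = O(C)·[P(E|C)/P(E|¬C)], hence O(C) = O(C|E)/LR.
Posterior odds = 0.892/(1−0.892) = 8.2593. LR = 0.78/0.21 = 3.7143.
Prior odds = 8.2593/3.7143 = 2.2236, so P(C) = 2.2236/(1+2.2236) ≈ 0.69.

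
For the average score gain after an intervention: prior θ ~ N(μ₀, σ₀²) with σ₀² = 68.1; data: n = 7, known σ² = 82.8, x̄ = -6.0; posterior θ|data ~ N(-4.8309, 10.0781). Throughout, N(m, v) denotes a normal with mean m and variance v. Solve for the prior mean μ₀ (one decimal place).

μ₀ = 1.9

The posterior mean is a precision-weighted average: μ_n = (τ₀μ₀ + τ_data·x̄)/(τ₀+τ_data), with τ₀=1/σ₀² and τ_data=n/σ².
Here τ₀ = 1/68.1 = 0.014684 and τ_data = 7/82.8 = 0.084541, so τ_n = 0.099225.
Rearranging for μ₀: μ₀ = (μ_n·τ_n − τ_data·x̄)/τ₀ = (-4.8309·0.099225 − 0.084541·-6.0) / 0.014684 = 0.027900/0.014684 ≈ 1.9.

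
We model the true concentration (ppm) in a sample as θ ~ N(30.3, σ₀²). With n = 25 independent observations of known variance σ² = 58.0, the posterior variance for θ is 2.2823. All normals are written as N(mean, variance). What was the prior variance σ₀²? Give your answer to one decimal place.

For the Normal–Normal model with known σ², precisions add: τ_n = τ₀ + n/σ².
So 1/σ₀² = 1/2.2823 − 25/58.0 = 0.438154 − 0.431034 = 0.007120.
Hence σ₀² = 1/0.007120 ≈ 140.4.

σ₀² = 140.4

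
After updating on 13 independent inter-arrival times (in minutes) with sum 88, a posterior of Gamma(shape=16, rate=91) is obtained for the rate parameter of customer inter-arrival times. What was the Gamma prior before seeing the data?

Gamma(shape=3, rate=3)

For an exponential likelihood with a Gamma(α, β) prior on the rate, n observations with total T give posterior Gamma(α+n, β+T).
So α = 16 − 13 = 3 and β = 91 − 88 = 3.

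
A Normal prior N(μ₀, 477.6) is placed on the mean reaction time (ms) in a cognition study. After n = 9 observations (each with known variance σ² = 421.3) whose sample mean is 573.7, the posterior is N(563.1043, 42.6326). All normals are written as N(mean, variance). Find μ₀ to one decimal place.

μ₀ = 455.0

The posterior mean is a precision-weighted average: μ_n = (τ₀μ₀ + τ_data·x̄)/(τ₀+τ_data), with τ₀=1/σ₀² and τ_data=n/σ².
Here τ₀ = 1/477.6 = 0.002094 and τ_data = 9/421.3 = 0.021362, so τ_n = 0.023456.
Rearranging for μ₀: μ₀ = (μ_n·τ_n − τ_data·x̄)/τ₀ = (563.1043·0.023456 − 0.021362·573.7) / 0.002094 = 0.952795/0.002094 ≈ 455.0.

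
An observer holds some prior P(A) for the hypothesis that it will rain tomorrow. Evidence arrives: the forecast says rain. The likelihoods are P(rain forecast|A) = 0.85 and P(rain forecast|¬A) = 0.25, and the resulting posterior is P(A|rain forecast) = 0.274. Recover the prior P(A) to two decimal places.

Bayes' rule in odds form gives O(A|E) = O(A)·[P(E|A)/P(E|¬A)], hence O(A) = O(A|E)/LR.
Posterior odds = 0.274/(1−0.274) = 0.3774. LR = 0.85/0.25 = 3.4000.
Prior odds = 0.3774/3.4000 = 0.1110, so P(A) = 0.1110/(1+0.1110) ≈ 0.10.

P(A) = 0.10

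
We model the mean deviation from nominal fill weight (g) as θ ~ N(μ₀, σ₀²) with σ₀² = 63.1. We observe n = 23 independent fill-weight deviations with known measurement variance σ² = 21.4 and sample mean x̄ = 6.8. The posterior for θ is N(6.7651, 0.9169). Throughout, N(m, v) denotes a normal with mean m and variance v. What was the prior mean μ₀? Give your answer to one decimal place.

μ₀ = 4.4

With known observation variance, the Normal–Normal posterior has precision τ_n = τ₀ + n/σ² and mean μ_n = (τ₀μ₀ + (n/σ²)x̄)/τ_n.
Here τ₀ = 1/63.1 = 0.015848 and τ_data = 23/21.4 = 1.074766, so τ_n = 1.090614.
Rearranging for μ₀: μ₀ = (μ_n·τ_n − τ_data·x̄)/τ₀ = (6.7651·1.090614 − 1.074766·6.8) / 0.015848 = 0.069704/0.015848 ≈ 4.4.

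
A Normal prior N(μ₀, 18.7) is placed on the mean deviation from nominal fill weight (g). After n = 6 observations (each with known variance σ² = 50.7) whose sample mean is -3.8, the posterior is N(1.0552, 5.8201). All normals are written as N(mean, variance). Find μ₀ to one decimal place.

μ₀ = 11.8

With known observation variance, the Normal–Normal posterior has precision τ_n = τ₀ + n/σ² and mean μ_n = (τ₀μ₀ + (n/σ²)x̄)/τ_n.
Here τ₀ = 1/18.7 = 0.053476 and τ_data = 6/50.7 = 0.118343, so τ_n = 0.171819.
Rearranging for μ₀: μ₀ = (μ_n·τ_n − τ_data·x̄)/τ₀ = (1.0552·0.171819 − 0.118343·-3.8) / 0.053476 = 0.631007/0.053476 ≈ 11.8.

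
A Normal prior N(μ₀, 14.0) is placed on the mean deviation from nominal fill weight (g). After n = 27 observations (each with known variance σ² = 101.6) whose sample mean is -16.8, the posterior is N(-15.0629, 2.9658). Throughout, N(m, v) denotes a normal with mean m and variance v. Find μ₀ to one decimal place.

μ₀ = -8.6

With known observation variance, the Normal–Normal posterior has precision τ_n = τ₀ + n/σ² and mean μ_n = (τ₀μ₀ + (n/σ²)x̄)/τ_n.
Here τ₀ = 1/14.0 = 0.071429 and τ_data = 27/101.6 = 0.265748, so τ_n = 0.337177.
Rearranging for μ₀: μ₀ = (μ_n·τ_n − τ_data·x̄)/τ₀ = (-15.0629·0.337177 − 0.265748·-16.8) / 0.071429 = -0.614297/0.071429 ≈ -8.6.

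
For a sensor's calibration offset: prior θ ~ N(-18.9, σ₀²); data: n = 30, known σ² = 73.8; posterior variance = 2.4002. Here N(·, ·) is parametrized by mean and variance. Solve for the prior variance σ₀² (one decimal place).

For the Normal–Normal model with known σ², precisions add: τ_n = τ₀ + n/σ².
So 1/σ₀² = 1/2.4002 − 30/73.8 = 0.416632 − 0.406504 = 0.010128.
Hence σ₀² = 1/0.010128 ≈ 98.7.

σ₀² = 98.7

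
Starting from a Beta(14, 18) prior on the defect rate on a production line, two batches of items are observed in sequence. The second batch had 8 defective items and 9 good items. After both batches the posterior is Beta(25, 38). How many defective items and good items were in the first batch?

3 defective items and 11 good items

Sequential conjugate updates are equivalent to a single update on the pooled data, so total successes = posterior α − prior α and total failures = posterior β − prior β.
Total across both batches: 25−14=11 defective items, 38−18=20 good items.
Subtract the second batch: 11−8=3 defective items and 20−9=11 good items.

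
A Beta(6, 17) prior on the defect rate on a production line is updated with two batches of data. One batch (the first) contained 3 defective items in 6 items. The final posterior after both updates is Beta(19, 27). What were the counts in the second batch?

Sequential conjugate updates are equivalent to a single update on the pooled data, so total successes = posterior α − prior α and total failures = posterior β − prior β.
Total across both batches: 19−6=13 defective items, 27−17=10 good items.
Subtract the first batch: 13−3=10 defective items and 10−3=7 good items.

10 defective items and 7 good items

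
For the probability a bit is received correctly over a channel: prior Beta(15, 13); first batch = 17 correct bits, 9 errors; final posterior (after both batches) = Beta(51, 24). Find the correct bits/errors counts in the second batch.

19 correct bits and 2 errors

Because Beta–binomial updating is additive in the counts, the combined data contributed (α_post−α_prior, β_post−β_prior) successes and failures.
Total across both batches: 51−15=36 correct bits, 24−13=11 errors.
Subtract the first batch: 36−17=19 correct bits and 11−9=2 errors.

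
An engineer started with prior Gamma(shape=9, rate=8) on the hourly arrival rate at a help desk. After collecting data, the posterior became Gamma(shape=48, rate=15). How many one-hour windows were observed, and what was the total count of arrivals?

n = 7 one-hour windows with total 39 arrivals

Gamma–Poisson conjugacy: posterior shape = α + Σxᵢ, posterior rate = β + n.
Matching: Σxᵢ = 48 − 9 = 39 and n = 15 − 8 = 7.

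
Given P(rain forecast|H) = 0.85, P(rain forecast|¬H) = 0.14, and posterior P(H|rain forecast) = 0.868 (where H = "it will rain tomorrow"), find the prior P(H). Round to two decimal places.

P(H) = 0.52

Bayes' rule in odds form gives O(H|E) = O(H)·[P(E|H)/P(E|¬H)], hence O(H) = O(H|E)/LR.
Posterior odds = 0.868/(1−0.868) = 6.5758. LR = 0.85/0.14 = 6.0714.
Prior odds = 6.5758/6.0714 = 1.0831, so P(H) = 1.0831/(1+1.0831) ≈ 0.52.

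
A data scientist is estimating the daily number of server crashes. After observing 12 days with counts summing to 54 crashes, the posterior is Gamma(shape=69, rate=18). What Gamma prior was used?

A Gamma(α, β) prior (rate parametrization) on a Poisson rate with n observations summing to S gives posterior Gamma(α+S, β+n).
So α = 69 − 54 = 15 and β = 18 − 12 = 6.

Gamma(shape=15, rate=6)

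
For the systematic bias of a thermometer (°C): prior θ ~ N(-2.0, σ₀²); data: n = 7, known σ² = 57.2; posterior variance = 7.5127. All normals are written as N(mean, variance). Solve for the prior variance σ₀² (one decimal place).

Posterior precision equals prior precision plus data precision: 1/σ_n² = 1/σ₀² + n/σ².
So 1/σ₀² = 1/7.5127 − 7/57.2 = 0.133108 − 0.122378 = 0.010730.
Hence σ₀² = 1/0.010730 ≈ 93.2.

σ₀² = 93.2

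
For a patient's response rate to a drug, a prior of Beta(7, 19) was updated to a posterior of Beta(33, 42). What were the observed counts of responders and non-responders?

26 responders and 23 non-responders

Beta is conjugate to the binomial likelihood: posterior = Beta(α+s, β+f).
Match parameters: s=33−7=26, f=42−19=23.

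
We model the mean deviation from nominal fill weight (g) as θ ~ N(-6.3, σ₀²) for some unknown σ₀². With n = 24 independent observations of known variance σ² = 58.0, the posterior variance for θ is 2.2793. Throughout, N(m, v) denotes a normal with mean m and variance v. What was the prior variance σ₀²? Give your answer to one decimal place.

Posterior precision equals prior precision plus data precision: 1/σ_n² = 1/σ₀² + n/σ².
So 1/σ₀² = 1/2.2793 − 24/58.0 = 0.438731 − 0.413793 = 0.024938.
Hence σ₀² = 1/0.024938 ≈ 40.1.

σ₀² = 40.1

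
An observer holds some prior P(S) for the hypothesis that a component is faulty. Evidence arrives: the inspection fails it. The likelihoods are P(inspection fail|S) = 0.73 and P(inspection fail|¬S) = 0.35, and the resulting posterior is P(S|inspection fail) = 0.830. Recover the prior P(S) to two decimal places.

Bayes' rule in odds form gives O(S|E) = O(S)·[P(E|S)/P(E|¬S)], hence O(S) = O(S|E)/LR.
Posterior odds = 0.830/(1−0.830) = 4.8824. LR = 0.73/0.35 = 2.0857.
Prior odds = 4.8824/2.0857 = 2.3409, so P(S) = 2.3409/(1+2.3409) ≈ 0.70.

P(S) = 0.70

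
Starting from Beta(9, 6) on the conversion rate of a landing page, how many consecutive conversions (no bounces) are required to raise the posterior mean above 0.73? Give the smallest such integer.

After k conversions and 0 bounces the posterior is Beta(9+k, 6), with mean (9+k)/(9+6+k).
Set (9+k)/(15+k) > 0.73 and solve: k > (0.73·15 − 9)/(1 − 0.73) = 7.222.
The smallest integer exceeding 7.222 is 8, and checking k=8: (17)/(23) = 0.7391 > 0.73.

k = 8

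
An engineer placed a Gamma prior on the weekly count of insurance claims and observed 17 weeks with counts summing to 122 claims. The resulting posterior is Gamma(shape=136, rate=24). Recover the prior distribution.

A Gamma(α, β) prior (rate parametrization) on a Poisson rate with n observations summing to S gives posterior Gamma(α+S, β+n).
So α = 136 − 122 = 14 and β = 24 − 17 = 7.

Gamma(shape=14, rate=7)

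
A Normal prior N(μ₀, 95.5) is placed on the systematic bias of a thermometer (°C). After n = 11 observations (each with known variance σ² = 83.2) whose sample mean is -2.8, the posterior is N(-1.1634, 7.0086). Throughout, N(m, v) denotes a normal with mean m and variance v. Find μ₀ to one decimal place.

With known observation variance, the Normal–Normal posterior has precision τ_n = τ₀ + n/σ² and mean μ_n = (τ₀μ₀ + (n/σ²)x̄)/τ_n.
Here τ₀ = 1/95.5 = 0.010471 and τ_data = 11/83.2 = 0.132212, so τ_n = 0.142683.
Rearranging for μ₀: μ₀ = (μ_n·τ_n − τ_data·x̄)/τ₀ = (-1.1634·0.142683 − 0.132212·-2.8) / 0.010471 = 0.204196/0.010471 ≈ 19.5.

μ₀ = 19.5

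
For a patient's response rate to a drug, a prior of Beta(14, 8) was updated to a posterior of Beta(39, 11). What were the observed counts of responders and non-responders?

25 responders and 3 non-responders

Under Beta–binomial conjugacy the posterior parameters are (α+s, β+f).
So s = 39 − 14 = 25 and f = 11 − 8 = 3.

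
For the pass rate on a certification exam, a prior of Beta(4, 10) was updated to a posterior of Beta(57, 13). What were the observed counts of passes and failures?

53 passes and 3 failures

A Beta(a, b) prior with s successes and f failures in binomial data gives a Beta(a+s, b+f) posterior.
Match parameters: s=57−4=53, f=13−10=3.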